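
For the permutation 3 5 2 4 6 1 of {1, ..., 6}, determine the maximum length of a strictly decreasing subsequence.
3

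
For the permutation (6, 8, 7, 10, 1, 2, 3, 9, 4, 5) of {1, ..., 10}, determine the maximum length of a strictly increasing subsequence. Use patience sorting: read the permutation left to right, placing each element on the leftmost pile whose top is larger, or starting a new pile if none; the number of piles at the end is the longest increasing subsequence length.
5

6: new pile. tops = [6]
8: new pile. tops = [6, 8]
7: onto pile 2 (replacing 8). tops = [6, 7]
10: new pile. tops = [6, 7, 10]
1: onto pile 1 (replacing 6). tops = [1, 7, 10]
2: onto pile 2 (replacing 7). tops = [1, 2, 10]
3: onto pile 3 (replacing 10). tops = [1, 2, 3]
9: new pile. tops = [1, 2, 3, 9]
4: onto pile 4 (replacing 9). tops = [1, 2, 3, 4]
5: new pile. tops = [1, 2, 3, 4, 5]

5 piles, so the longest increasing subsequence has length 5.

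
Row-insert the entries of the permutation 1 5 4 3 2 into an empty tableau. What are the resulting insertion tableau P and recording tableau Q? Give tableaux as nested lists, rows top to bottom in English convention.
Insert each entry of the permutation into P by Schensted row insertion, recording in Q the position of each new cell.

Insert 1: appended to row 1. P = [[1]].
Insert 5: appended to row 1. P = [[1, 5]].
Insert 4: 4 bumps 5 from row 1; 5 starts row 2. P = [[1, 4], [5]].
Insert 3: 3 bumps 4 from row 1; 4 bumps 5 from row 2; 5 starts row 3. P = [[1, 3], [4], [5]].
Insert 2: 2 bumps 3 from row 1; 3 bumps 4 from row 2; 4 bumps 5 from row 3; 5 starts row 4. P = [[1, 2], [3], [4], [5]].

So P = [[1, 2], [3], [4], [5]], Q = [[1, 2], [3], [4], [5]].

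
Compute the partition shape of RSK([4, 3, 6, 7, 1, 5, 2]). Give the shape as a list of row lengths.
Row-insert each entry into an empty tableau.

After inserting 4: P = [[4]].
After inserting 3: P = [[3], [4]].
After inserting 6: P = [[3, 6], [4]].
After inserting 7: P = [[3, 6, 7], [4]].
After inserting 1: P = [[1, 6, 7], [3], [4]].
After inserting 5: P = [[1, 5, 7], [3, 6], [4]].
After inserting 2: P = [[1, 2, 7], [3, 5], [4, 6]].

The final insertion tableau P = [[1, 2, 7], [3, 5], [4, 6]] has shape [3, 2, 2].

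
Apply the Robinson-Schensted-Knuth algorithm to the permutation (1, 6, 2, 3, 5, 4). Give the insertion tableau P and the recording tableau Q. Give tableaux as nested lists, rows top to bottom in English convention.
P = [[1, 2, 3, 4], [5], [6]], Q = [[1, 2, 4, 5], [3], [6]]

Insert each entry of the permutation into P by Schensted row insertion, recording in Q the position of each new cell.

Insert 1: appended to row 1. P = [[1]].
Insert 6: appended to row 1. P = [[1, 6]].
Insert 2: 2 bumps 6 from row 1; 6 starts row 2. P = [[1, 2], [6]].
Insert 3: appended to row 1. P = [[1, 2, 3], [6]].
Insert 5: appended to row 1. P = [[1, 2, 3, 5], [6]].
Insert 4: 4 bumps 5 from row 1; 5 bumps 6 from row 2; 6 starts row 3. P = [[1, 2, 3, 4], [5], [6]].

So P = [[1, 2, 3, 4], [5], [6]], Q = [[1, 2, 4, 5], [3], [6]].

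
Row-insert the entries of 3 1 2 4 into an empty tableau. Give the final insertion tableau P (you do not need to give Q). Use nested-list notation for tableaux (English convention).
P = [[1, 2, 4], [3]]

Insert 3: appended to row 1. P = [[3]].
Insert 1: 1 bumps 3 from row 1; 3 starts row 2. P = [[1], [3]].
Insert 2: appended to row 1. P = [[1, 2], [3]].
Insert 4: appended to row 1. P = [[1, 2, 4], [3]].

So P = [[1, 2, 4], [3]].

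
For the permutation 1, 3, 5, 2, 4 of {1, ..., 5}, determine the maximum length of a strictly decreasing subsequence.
2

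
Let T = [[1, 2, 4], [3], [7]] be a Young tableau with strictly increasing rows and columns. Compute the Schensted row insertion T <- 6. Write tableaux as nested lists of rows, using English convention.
6 is larger than every entry of row 1, so it is appended to row 1. The new tableau is [[1, 2, 4, 6], [3], [7]].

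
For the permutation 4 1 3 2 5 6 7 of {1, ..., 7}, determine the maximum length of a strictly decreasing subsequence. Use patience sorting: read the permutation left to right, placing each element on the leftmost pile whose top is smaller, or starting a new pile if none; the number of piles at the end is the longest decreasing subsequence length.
4: new pile. tops = [4]
1: new pile. tops = [4, 1]
3: onto pile 2 (replacing 1). tops = [4, 3]
2: new pile. tops = [4, 3, 2]
5: onto pile 1 (replacing 4). tops = [5, 3, 2]
6: onto pile 1 (replacing 5). tops = [6, 3, 2]
7: onto pile 1 (replacing 6). tops = [7, 3, 2]

3 piles, so the longest decreasing subsequence has length 3.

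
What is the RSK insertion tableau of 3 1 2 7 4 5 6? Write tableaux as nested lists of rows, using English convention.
After inserting 3: P = [[3]].
After inserting 1: P = [[1], [3]].
After inserting 2: P = [[1, 2], [3]].
After inserting 7: P = [[1, 2, 7], [3]].
After inserting 4: P = [[1, 2, 4], [3, 7]].
After inserting 5: P = [[1, 2, 4, 5], [3, 7]].
After inserting 6: P = [[1, 2, 4, 5, 6], [3, 7]].

So P = [[1, 2, 4, 5, 6], [3, 7]].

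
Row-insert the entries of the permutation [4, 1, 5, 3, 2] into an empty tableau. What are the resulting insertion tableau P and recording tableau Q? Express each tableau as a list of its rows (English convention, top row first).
P = [[1, 2], [3, 5], [4]], Q = [[1, 3], [2, 4], [5]]

Insert each entry of the permutation into P by Schensted row insertion, recording in Q the position of each new cell.

Insert 4: appended to row 1. P = [[4]].
Insert 1: 1 bumps 4 from row 1; 4 starts row 2. P = [[1], [4]].
Insert 5: appended to row 1. P = [[1, 5], [4]].
Insert 3: 3 bumps 5 from row 1; 5 appends to row 2. P = [[1, 3], [4, 5]].
Insert 2: 2 bumps 3 from row 1; 3 bumps 4 from row 2; 4 starts row 3. P = [[1, 2], [3, 5], [4]].

So P = [[1, 2], [3, 5], [4]], Q = [[1, 3], [2, 4], [5]].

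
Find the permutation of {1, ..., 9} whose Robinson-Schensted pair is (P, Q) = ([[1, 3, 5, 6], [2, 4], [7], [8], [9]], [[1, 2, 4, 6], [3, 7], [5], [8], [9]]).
Reverse RSK: for i = n, n-1, ..., 1, locate i in Q, remove the corresponding corner cell from P, and reverse-bump its entry up through P; the value ejected from row 1 is w(i).

So w = 2 9 4 5 1 8 7 6 3.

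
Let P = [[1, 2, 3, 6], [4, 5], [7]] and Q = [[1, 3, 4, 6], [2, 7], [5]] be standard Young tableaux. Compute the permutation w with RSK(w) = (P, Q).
7 1 4 5 2 6 3

Reverse the RSK construction: for i from n down to 1, find the cell of Q containing i, remove the entry at that cell from P, and reverse-bump it up through P; the value ejected from row 1 is w(i).

Step i=7: Q has 7 at row 2, column 2; remove 5 from row 2 of P and reverse-bump: 5 enters row 1 and ejects 3. So w(7) = 3. P is now [[1, 2, 5, 6], [4], [7]].
Step i=6: Q has 6 at row 1, column 4; remove that cell from P, ejecting 6. So w(6) = 6. P is now [[1, 2, 5], [4], [7]].
Step i=5: Q has 5 at row 3, column 1; remove 7 from row 3 of P and reverse-bump: 7 enters row 2 and ejects 4; 4 enters row 1 and ejects 2. So w(5) = 2. P is now [[1, 4, 5], [7]].
Step i=4: Q has 4 at row 1, column 3; remove that cell from P, ejecting 5. So w(4) = 5. P is now [[1, 4], [7]].
Step i=3: Q has 3 at row 1, column 2; remove that cell from P, ejecting 4. So w(3) = 4. P is now [[1], [7]].
Step i=2: Q has 2 at row 2, column 1; remove 7 from row 2 of P and reverse-bump: 7 enters row 1 and ejects 1. So w(2) = 1. P is now [[7]].
Step i=1: Q has 1 at row 1, column 1; remove that cell from P, ejecting 7. So w(1) = 7. P is now [].

So w = 7 1 4 5 2 6 3.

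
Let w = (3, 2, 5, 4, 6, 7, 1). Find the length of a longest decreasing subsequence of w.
3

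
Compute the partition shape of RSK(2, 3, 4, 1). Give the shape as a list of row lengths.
Row-insert each entry into an empty tableau.

After inserting 2: P = [[2]].
After inserting 3: P = [[2, 3]].
After inserting 4: P = [[2, 3, 4]].
After inserting 1: P = [[1, 3, 4], [2]].

The final insertion tableau P = [[1, 3, 4], [2]] has shape [3, 1].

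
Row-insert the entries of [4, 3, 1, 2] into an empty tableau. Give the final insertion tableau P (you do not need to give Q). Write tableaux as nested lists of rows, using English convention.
Insert 4: appended to row 1. P = [[4]].
Insert 3: 3 bumps 4 from row 1; 4 starts row 2. P = [[3], [4]].
Insert 1: 1 bumps 3 from row 1; 3 bumps 4 from row 2; 4 starts row 3. P = [[1], [3], [4]].
Insert 2: appended to row 1. P = [[1, 2], [3], [4]].

So P = [[1, 2], [3], [4]].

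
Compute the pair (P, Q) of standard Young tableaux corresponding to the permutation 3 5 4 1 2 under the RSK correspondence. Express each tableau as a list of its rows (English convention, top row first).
Insert each entry of the permutation into P by Schensted row insertion, recording in Q the position of each new cell.

Insert 3: appended to row 1. P = [[3]], Q = [[1]].
Insert 5: appended to row 1. P = [[3, 5]], Q = [[1, 2]].
Insert 4: 4 bumps 5 from row 1; 5 starts row 2. P = [[3, 4], [5]], Q = [[1, 2], [3]].
Insert 1: 1 bumps 3 from row 1; 3 bumps 5 from row 2; 5 starts row 3. P = [[1, 4], [3], [5]], Q = [[1, 2], [3], [4]].
Insert 2: 2 bumps 4 from row 1; 4 appends to row 2. P = [[1, 2], [3, 4], [5]], Q = [[1, 2], [3, 5], [4]].

So P = [[1, 2], [3, 4], [5]], Q = [[1, 2], [3, 5], [4]].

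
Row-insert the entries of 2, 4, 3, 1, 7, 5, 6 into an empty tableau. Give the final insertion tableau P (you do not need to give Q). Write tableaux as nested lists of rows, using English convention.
P = [[1, 3, 5, 6], [2, 7], [4]]

Insert 2: appended to row 1. P = [[2]].
Insert 4: appended to row 1. P = [[2, 4]].
Insert 3: 3 bumps 4 from row 1; 4 starts row 2. P = [[2, 3], [4]].
Insert 1: 1 bumps 2 from row 1; 2 bumps 4 from row 2; 4 starts row 3. P = [[1, 3], [2], [4]].
Insert 7: appended to row 1. P = [[1, 3, 7], [2], [4]].
Insert 5: 5 bumps 7 from row 1; 7 appends to row 2. P = [[1, 3, 5], [2, 7], [4]].
Insert 6: appended to row 1. P = [[1, 3, 5, 6], [2, 7], [4]].

So P = [[1, 3, 5, 6], [2, 7], [4]].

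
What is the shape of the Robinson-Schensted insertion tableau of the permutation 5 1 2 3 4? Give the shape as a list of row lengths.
Row-insert each entry into an empty tableau.

After inserting 5: P = [[5]].
After inserting 1: P = [[1], [5]].
After inserting 2: P = [[1, 2], [5]].
After inserting 3: P = [[1, 2, 3], [5]].
After inserting 4: P = [[1, 2, 3, 4], [5]].

The final insertion tableau P = [[1, 2, 3, 4], [5]] has shape [4, 1].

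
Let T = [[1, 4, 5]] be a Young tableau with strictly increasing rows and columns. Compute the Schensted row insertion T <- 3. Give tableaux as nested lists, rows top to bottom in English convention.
[[1, 3, 5], [4]]

In row 1, 3 replaces 4 (the leftmost entry greater than 3); 4 is bumped to row 2. 4 starts a new row 2. The new tableau is [[1, 3, 5], [4]].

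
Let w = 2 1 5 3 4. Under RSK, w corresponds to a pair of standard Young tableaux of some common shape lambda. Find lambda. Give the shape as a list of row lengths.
[3, 2]

Row-insert each entry into an empty tableau.

After inserting 2: P = [[2]].
After inserting 1: P = [[1], [2]].
After inserting 5: P = [[1, 5], [2]].
After inserting 3: P = [[1, 3], [2, 5]].
After inserting 4: P = [[1, 3, 4], [2, 5]].

The final insertion tableau P = [[1, 3, 4], [2, 5]] has shape [3, 2].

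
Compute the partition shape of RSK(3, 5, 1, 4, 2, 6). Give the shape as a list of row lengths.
Row-insert each entry into an empty tableau.

After inserting 3: P = [[3]].
After inserting 5: P = [[3, 5]].
After inserting 1: P = [[1, 5], [3]].
After inserting 4: P = [[1, 4], [3, 5]].
After inserting 2: P = [[1, 2], [3, 4], [5]].
After inserting 6: P = [[1, 2, 6], [3, 4], [5]].

The final insertion tableau P = [[1, 2, 6], [3, 4], [5]] has shape [3, 2, 1].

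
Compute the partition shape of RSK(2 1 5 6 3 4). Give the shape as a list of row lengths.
[3, 3]

RSK row insertion gives P = [[1, 3, 4], [2, 5, 6]], which has shape [3, 3].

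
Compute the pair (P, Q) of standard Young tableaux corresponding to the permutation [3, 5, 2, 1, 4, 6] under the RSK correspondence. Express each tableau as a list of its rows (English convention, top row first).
P = [[1, 4, 6], [2, 5], [3]], Q = [[1, 2, 6], [3, 5], [4]]

Insert each entry of the permutation into P by Schensted row insertion, recording in Q the position of each new cell.

Insert 3: appended to row 1. P = [[3]], Q = [[1]].
Insert 5: appended to row 1. P = [[3, 5]], Q = [[1, 2]].
Insert 2: 2 bumps 3 from row 1; 3 starts row 2. P = [[2, 5], [3]], Q = [[1, 2], [3]].
Insert 1: 1 bumps 2 from row 1; 2 bumps 3 from row 2; 3 starts row 3. P = [[1, 5], [2], [3]], Q = [[1, 2], [3], [4]].
Insert 4: 4 bumps 5 from row 1; 5 appends to row 2. P = [[1, 4], [2, 5], [3]], Q = [[1, 2], [3, 5], [4]].
Insert 6: appended to row 1. P = [[1, 4, 6], [2, 5], [3]], Q = [[1, 2, 6], [3, 5], [4]].

So P = [[1, 4, 6], [2, 5], [3]], Q = [[1, 2, 6], [3, 5], [4]].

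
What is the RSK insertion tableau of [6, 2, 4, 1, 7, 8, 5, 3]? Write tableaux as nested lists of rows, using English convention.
P = [[1, 3, 5, 8], [2, 4], [6, 7]]

Insert 6: appended to row 1. P = [[6]].
Insert 2: 2 bumps 6 from row 1; 6 starts row 2. P = [[2], [6]].
Insert 4: appended to row 1. P = [[2, 4], [6]].
Insert 1: 1 bumps 2 from row 1; 2 bumps 6 from row 2; 6 starts row 3. P = [[1, 4], [2], [6]].
Insert 7: appended to row 1. P = [[1, 4, 7], [2], [6]].
Insert 8: appended to row 1. P = [[1, 4, 7, 8], [2], [6]].
Insert 5: 5 bumps 7 from row 1; 7 appends to row 2. P = [[1, 4, 5, 8], [2, 7], [6]].
Insert 3: 3 bumps 4 from row 1; 4 bumps 7 from row 2; 7 appends to row 3. P = [[1, 3, 5, 8], [2, 4], [6, 7]].

So P = [[1, 3, 5, 8], [2, 4], [6, 7]].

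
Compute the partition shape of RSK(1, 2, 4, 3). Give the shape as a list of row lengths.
[3, 1]

Row-insert each entry into an empty tableau.

After inserting 1: P = [[1]].
After inserting 2: P = [[1, 2]].
After inserting 4: P = [[1, 2, 4]].
After inserting 3: P = [[1, 2, 3], [4]].

The final insertion tableau P = [[1, 2, 3], [4]] has shape [3, 1].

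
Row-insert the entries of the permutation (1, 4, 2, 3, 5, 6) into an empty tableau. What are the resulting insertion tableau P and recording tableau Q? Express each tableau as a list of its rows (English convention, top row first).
Insert each entry of the permutation into P by Schensted row insertion, recording in Q the position of each new cell.

Insert 1: appended to row 1. P = [[1]], Q = [[1]].
Insert 4: appended to row 1. P = [[1, 4]], Q = [[1, 2]].
Insert 2: 2 bumps 4 from row 1; 4 starts row 2. P = [[1, 2], [4]], Q = [[1, 2], [3]].
Insert 3: appended to row 1. P = [[1, 2, 3], [4]], Q = [[1, 2, 4], [3]].
Insert 5: appended to row 1. P = [[1, 2, 3, 5], [4]], Q = [[1, 2, 4, 5], [3]].
Insert 6: appended to row 1. P = [[1, 2, 3, 5, 6], [4]], Q = [[1, 2, 4, 5, 6], [3]].

So P = [[1, 2, 3, 5, 6], [4]], Q = [[1, 2, 4, 5, 6], [3]].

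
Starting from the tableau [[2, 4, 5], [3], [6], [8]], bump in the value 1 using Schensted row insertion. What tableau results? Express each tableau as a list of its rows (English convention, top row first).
[[1, 4, 5], [2], [3], [6], [8]]

In row 1, 1 replaces 2 (the leftmost entry greater than 1); 2 is bumped to row 2. In row 2, 2 replaces 3 (the leftmost entry greater than 2); 3 is bumped to row 3. In row 3, 3 replaces 6 (the leftmost entry greater than 3); 6 is bumped to row 4. In row 4, 6 replaces 8 (the leftmost entry greater than 6); 8 is bumped to row 5. 8 starts a new row 5. The new tableau is [[1, 4, 5], [2], [3], [6], [8]].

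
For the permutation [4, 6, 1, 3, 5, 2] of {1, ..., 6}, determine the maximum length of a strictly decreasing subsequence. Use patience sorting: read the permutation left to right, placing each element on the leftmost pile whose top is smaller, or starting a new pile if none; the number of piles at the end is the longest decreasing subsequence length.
4: new pile. tops = [4]
6: onto pile 1 (replacing 4). tops = [6]
1: new pile. tops = [6, 1]
3: onto pile 2 (replacing 1). tops = [6, 3]
5: onto pile 2 (replacing 3). tops = [6, 5]
2: new pile. tops = [6, 5, 2]

3 piles, so the longest decreasing subsequence has length 3.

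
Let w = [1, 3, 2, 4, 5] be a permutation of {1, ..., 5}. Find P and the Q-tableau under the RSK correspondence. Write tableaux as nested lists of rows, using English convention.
P = [[1, 2, 4, 5], [3]], Q = [[1, 2, 4, 5], [3]]

Insert each entry of the permutation into P by Schensted row insertion, recording in Q the position of each new cell.

Insert 1: appended to row 1. P = [[1]].
Insert 3: appended to row 1. P = [[1, 3]].
Insert 2: 2 bumps 3 from row 1; 3 starts row 2. P = [[1, 2], [3]].
Insert 4: appended to row 1. P = [[1, 2, 4], [3]].
Insert 5: appended to row 1. P = [[1, 2, 4, 5], [3]].

So P = [[1, 2, 4, 5], [3]], Q = [[1, 2, 4, 5], [3]].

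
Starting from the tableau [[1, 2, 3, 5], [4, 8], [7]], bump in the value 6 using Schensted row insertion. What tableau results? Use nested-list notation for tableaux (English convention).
[[1, 2, 3, 5, 6], [4, 8], [7]]

6 is larger than every entry of row 1, so it is appended to row 1. The new tableau is [[1, 2, 3, 5, 6], [4, 8], [7]].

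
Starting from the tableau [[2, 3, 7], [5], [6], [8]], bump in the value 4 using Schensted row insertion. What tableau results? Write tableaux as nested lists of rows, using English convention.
In row 1, 4 replaces 7 (the leftmost entry greater than 4); 7 is bumped to row 2. 7 is appended to row 2. The new tableau is [[2, 3, 4], [5, 7], [6], [8]].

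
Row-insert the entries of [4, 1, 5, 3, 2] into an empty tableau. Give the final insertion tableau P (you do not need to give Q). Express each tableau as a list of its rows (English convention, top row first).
P = [[1, 2], [3, 5], [4]]

Insert 4: appended to row 1. P = [[4]].
Insert 1: 1 bumps 4 from row 1; 4 starts row 2. P = [[1], [4]].
Insert 5: appended to row 1. P = [[1, 5], [4]].
Insert 3: 3 bumps 5 from row 1; 5 appends to row 2. P = [[1, 3], [4, 5]].
Insert 2: 2 bumps 3 from row 1; 3 bumps 4 from row 2; 4 starts row 3. P = [[1, 2], [3, 5], [4]].

So P = [[1, 2], [3, 5], [4]].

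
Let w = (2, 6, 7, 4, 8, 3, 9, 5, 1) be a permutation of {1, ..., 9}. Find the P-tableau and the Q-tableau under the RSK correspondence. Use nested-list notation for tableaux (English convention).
P = [[1, 3, 5, 8, 9], [2, 7], [4], [6]], Q = [[1, 2, 3, 5, 7], [4, 8], [6], [9]]

Insert each entry of the permutation into P by Schensted row insertion, recording in Q the position of each new cell.

After inserting 2: P = [[2]].
After inserting 6: P = [[2, 6]].
After inserting 7: P = [[2, 6, 7]].
After inserting 4: P = [[2, 4, 7], [6]].
After inserting 8: P = [[2, 4, 7, 8], [6]].
After inserting 3: P = [[2, 3, 7, 8], [4], [6]].
After inserting 9: P = [[2, 3, 7, 8, 9], [4], [6]].
After inserting 5: P = [[2, 3, 5, 8, 9], [4, 7], [6]].
After inserting 1: P = [[1, 3, 5, 8, 9], [2, 7], [4], [6]].

So P = [[1, 3, 5, 8, 9], [2, 7], [4], [6]], Q = [[1, 2, 3, 5, 7], [4, 8], [6], [9]].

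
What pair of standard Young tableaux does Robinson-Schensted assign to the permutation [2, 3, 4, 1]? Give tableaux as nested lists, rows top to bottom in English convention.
P = [[1, 3, 4], [2]], Q = [[1, 2, 3], [4]]

Insert each entry of the permutation into P by Schensted row insertion, recording in Q the position of each new cell.

Insert 2: appended to row 1. P = [[2]], Q = [[1]].
Insert 3: appended to row 1. P = [[2, 3]], Q = [[1, 2]].
Insert 4: appended to row 1. P = [[2, 3, 4]], Q = [[1, 2, 3]].
Insert 1: 1 bumps 2 from row 1; 2 starts row 2. P = [[1, 3, 4], [2]], Q = [[1, 2, 3], [4]].

So P = [[1, 3, 4], [2]], Q = [[1, 2, 3], [4]].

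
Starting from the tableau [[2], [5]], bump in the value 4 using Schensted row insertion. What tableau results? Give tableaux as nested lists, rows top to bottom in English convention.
4 is larger than every entry of row 1, so it is appended to row 1. The new tableau is [[2, 4], [5]].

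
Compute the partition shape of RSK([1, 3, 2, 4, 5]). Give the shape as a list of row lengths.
[4, 1]

Row-insert each entry into an empty tableau.

After inserting 1: P = [[1]].
After inserting 3: P = [[1, 3]].
After inserting 2: P = [[1, 2], [3]].
After inserting 4: P = [[1, 2, 4], [3]].
After inserting 5: P = [[1, 2, 4, 5], [3]].

The final insertion tableau P = [[1, 2, 4, 5], [3]] has shape [4, 1].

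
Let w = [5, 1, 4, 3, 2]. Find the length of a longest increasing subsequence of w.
2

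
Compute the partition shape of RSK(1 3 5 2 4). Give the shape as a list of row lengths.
[3, 2]

Row-insert each entry into an empty tableau.

After inserting 1: P = [[1]].
After inserting 3: P = [[1, 3]].
After inserting 5: P = [[1, 3, 5]].
After inserting 2: P = [[1, 2, 5], [3]].
After inserting 4: P = [[1, 2, 4], [3, 5]].

The final insertion tableau P = [[1, 2, 4], [3, 5]] has shape [3, 2].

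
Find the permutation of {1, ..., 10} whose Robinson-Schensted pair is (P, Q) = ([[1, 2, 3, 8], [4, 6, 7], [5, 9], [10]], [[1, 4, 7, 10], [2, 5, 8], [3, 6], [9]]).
5 4 1 10 6 2 9 7 3 8

Reverse the RSK construction: for i from n down to 1, find the cell of Q containing i, remove the entry at that cell from P, and reverse-bump it up through P; the value ejected from row 1 is w(i).

Step i=10: Q has 10 at row 1, column 4; remove that cell from P, ejecting 8. So w(10) = 8. P is now [[1, 2, 3], [4, 6, 7], [5, 9], [10]].
Step i=9: Q has 9 at row 4, column 1; remove 10 from row 4 of P and reverse-bump: 10 enters row 3 and ejects 9; 9 enters row 2 and ejects 7; 7 enters row 1 and ejects 3. So w(9) = 3. P is now [[1, 2, 7], [4, 6, 9], [5, 10]].
Step i=8: Q has 8 at row 2, column 3; remove 9 from row 2 of P and reverse-bump: 9 enters row 1 and ejects 7. So w(8) = 7. P is now [[1, 2, 9], [4, 6], [5, 10]].
Step i=7: Q has 7 at row 1, column 3; remove that cell from P, ejecting 9. So w(7) = 9. P is now [[1, 2], [4, 6], [5, 10]].
Step i=6: Q has 6 at row 3, column 2; remove 10 from row 3 of P and reverse-bump: 10 enters row 2 and ejects 6; 6 enters row 1 and ejects 2. So w(6) = 2. P is now [[1, 6], [4, 10], [5]].
Step i=5: Q has 5 at row 2, column 2; remove 10 from row 2 of P and reverse-bump: 10 enters row 1 and ejects 6. So w(5) = 6. P is now [[1, 10], [4], [5]].
Step i=4: Q has 4 at row 1, column 2; remove that cell from P, ejecting 10. So w(4) = 10. P is now [[1], [4], [5]].
Step i=3: Q has 3 at row 3, column 1; remove 5 from row 3 of P and reverse-bump: 5 enters row 2 and ejects 4; 4 enters row 1 and ejects 1. So w(3) = 1. P is now [[4], [5]].
Step i=2: Q has 2 at row 2, column 1; remove 5 from row 2 of P and reverse-bump: 5 enters row 1 and ejects 4. So w(2) = 4. P is now [[5]].
Step i=1: Q has 1 at row 1, column 1; remove that cell from P, ejecting 5. So w(1) = 5. P is now [].

So w = 5 4 1 10 6 2 9 7 3 8.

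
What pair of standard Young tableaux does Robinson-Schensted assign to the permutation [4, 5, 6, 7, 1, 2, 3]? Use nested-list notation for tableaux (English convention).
Insert each entry of the permutation into P by Schensted row insertion, recording in Q the position of each new cell.

After inserting 4: P = [[4]].
After inserting 5: P = [[4, 5]].
After inserting 6: P = [[4, 5, 6]].
After inserting 7: P = [[4, 5, 6, 7]].
After inserting 1: P = [[1, 5, 6, 7], [4]].
After inserting 2: P = [[1, 2, 6, 7], [4, 5]].
After inserting 3: P = [[1, 2, 3, 7], [4, 5, 6]].

So P = [[1, 2, 3, 7], [4, 5, 6]], Q = [[1, 2, 3, 4], [5, 6, 7]].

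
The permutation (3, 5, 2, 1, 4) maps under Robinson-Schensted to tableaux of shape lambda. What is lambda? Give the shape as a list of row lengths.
[2, 2, 1]

Row-insert each entry into an empty tableau.

After inserting 3: P = [[3]].
After inserting 5: P = [[3, 5]].
After inserting 2: P = [[2, 5], [3]].
After inserting 1: P = [[1, 5], [2], [3]].
After inserting 4: P = [[1, 4], [2, 5], [3]].

The final insertion tableau P = [[1, 4], [2, 5], [3]] has shape [2, 2, 1].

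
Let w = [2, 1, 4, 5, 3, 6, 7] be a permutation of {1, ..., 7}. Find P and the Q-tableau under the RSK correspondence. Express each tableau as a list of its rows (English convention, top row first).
P = [[1, 3, 5, 6, 7], [2, 4]], Q = [[1, 3, 4, 6, 7], [2, 5]]

Insert each entry of the permutation into P by Schensted row insertion, recording in Q the position of each new cell.

Insert 2: appended to row 1. P = [[2]].
Insert 1: 1 bumps 2 from row 1; 2 starts row 2. P = [[1], [2]].
Insert 4: appended to row 1. P = [[1, 4], [2]].
Insert 5: appended to row 1. P = [[1, 4, 5], [2]].
Insert 3: 3 bumps 4 from row 1; 4 appends to row 2. P = [[1, 3, 5], [2, 4]].
Insert 6: appended to row 1. P = [[1, 3, 5, 6], [2, 4]].
Insert 7: appended to row 1. P = [[1, 3, 5, 6, 7], [2, 4]].

So P = [[1, 3, 5, 6, 7], [2, 4]], Q = [[1, 3, 4, 6, 7], [2, 5]].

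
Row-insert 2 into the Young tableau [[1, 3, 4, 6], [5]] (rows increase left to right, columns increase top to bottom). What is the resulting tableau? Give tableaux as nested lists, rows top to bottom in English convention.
[[1, 2, 4, 6], [3], [5]]

In row 1, 2 replaces 3 (the leftmost entry greater than 2); 3 is bumped to row 2. In row 2, 3 replaces 5 (the leftmost entry greater than 3); 5 is bumped to row 3. 5 starts a new row 3. The new tableau is [[1, 2, 4, 6], [3], [5]].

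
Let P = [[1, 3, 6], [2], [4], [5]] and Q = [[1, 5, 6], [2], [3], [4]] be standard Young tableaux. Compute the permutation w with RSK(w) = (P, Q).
Reverse the RSK construction: for i from n down to 1, find the cell of Q containing i, remove the entry at that cell from P, and reverse-bump it up through P; the value ejected from row 1 is w(i).

Step i=6: Q has 6 at row 1, column 3; remove that cell from P, ejecting 6. So w(6) = 6. P is now [[1, 3], [2], [4], [5]].
Step i=5: Q has 5 at row 1, column 2; remove that cell from P, ejecting 3. So w(5) = 3. P is now [[1], [2], [4], [5]].
Step i=4: Q has 4 at row 4, column 1; remove 5 from row 4 of P and reverse-bump: 5 enters row 3 and ejects 4; 4 enters row 2 and ejects 2; 2 enters row 1 and ejects 1. So w(4) = 1. P is now [[2], [4], [5]].
Step i=3: Q has 3 at row 3, column 1; remove 5 from row 3 of P and reverse-bump: 5 enters row 2 and ejects 4; 4 enters row 1 and ejects 2. So w(3) = 2. P is now [[4], [5]].
Step i=2: Q has 2 at row 2, column 1; remove 5 from row 2 of P and reverse-bump: 5 enters row 1 and ejects 4. So w(2) = 4. P is now [[5]].
Step i=1: Q has 1 at row 1, column 1; remove that cell from P, ejecting 5. So w(1) = 5. P is now [].

So w = 5 4 2 1 3 6.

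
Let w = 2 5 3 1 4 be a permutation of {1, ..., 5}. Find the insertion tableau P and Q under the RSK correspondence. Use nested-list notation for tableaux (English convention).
P = [[1, 3, 4], [2], [5]], Q = [[1, 2, 5], [3], [4]]

Insert each entry of the permutation into P by Schensted row insertion, recording in Q the position of each new cell.

After inserting 2: P = [[2]].
After inserting 5: P = [[2, 5]].
After inserting 3: P = [[2, 3], [5]].
After inserting 1: P = [[1, 3], [2], [5]].
After inserting 4: P = [[1, 3, 4], [2], [5]].

So P = [[1, 3, 4], [2], [5]], Q = [[1, 2, 5], [3], [4]].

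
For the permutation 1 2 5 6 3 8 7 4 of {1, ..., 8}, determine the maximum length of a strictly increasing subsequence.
5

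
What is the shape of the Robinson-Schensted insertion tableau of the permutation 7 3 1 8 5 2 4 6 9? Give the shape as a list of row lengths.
[5, 2, 2]

Row-insert each entry into an empty tableau.

After inserting 7: P = [[7]].
After inserting 3: P = [[3], [7]].
After inserting 1: P = [[1], [3], [7]].
After inserting 8: P = [[1, 8], [3], [7]].
After inserting 5: P = [[1, 5], [3, 8], [7]].
After inserting 2: P = [[1, 2], [3, 5], [7, 8]].
After inserting 4: P = [[1, 2, 4], [3, 5], [7, 8]].
After inserting 6: P = [[1, 2, 4, 6], [3, 5], [7, 8]].
After inserting 9: P = [[1, 2, 4, 6, 9], [3, 5], [7, 8]].

The final insertion tableau P = [[1, 2, 4, 6, 9], [3, 5], [7, 8]] has shape [5, 2, 2].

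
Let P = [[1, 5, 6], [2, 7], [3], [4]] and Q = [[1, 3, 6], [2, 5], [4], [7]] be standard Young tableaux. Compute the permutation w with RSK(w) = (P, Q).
Reverse RSK: for i = n, n-1, ..., 1, locate i in Q, remove the corresponding corner cell from P, and reverse-bump its entry up through P; the value ejected from row 1 is w(i).

So w = 4 3 7 2 5 6 1.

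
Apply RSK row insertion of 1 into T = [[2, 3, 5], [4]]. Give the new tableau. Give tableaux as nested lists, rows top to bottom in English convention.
In row 1, 1 replaces 2 (the leftmost entry greater than 1); 2 is bumped to row 2. In row 2, 2 replaces 4 (the leftmost entry greater than 2); 4 is bumped to row 3. 4 starts a new row 3. The new tableau is [[1, 3, 5], [2], [4]].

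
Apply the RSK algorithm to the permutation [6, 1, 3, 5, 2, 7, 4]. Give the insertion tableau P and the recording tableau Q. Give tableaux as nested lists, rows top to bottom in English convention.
P = [[1, 2, 4, 7], [3, 5], [6]], Q = [[1, 3, 4, 6], [2, 7], [5]]

Insert each entry of the permutation into P by Schensted row insertion, recording in Q the position of each new cell.

Insert 6: appended to row 1. P = [[6]].
Insert 1: 1 bumps 6 from row 1; 6 starts row 2. P = [[1], [6]].
Insert 3: appended to row 1. P = [[1, 3], [6]].
Insert 5: appended to row 1. P = [[1, 3, 5], [6]].
Insert 2: 2 bumps 3 from row 1; 3 bumps 6 from row 2; 6 starts row 3. P = [[1, 2, 5], [3], [6]].
Insert 7: appended to row 1. P = [[1, 2, 5, 7], [3], [6]].
Insert 4: 4 bumps 5 from row 1; 5 appends to row 2. P = [[1, 2, 4, 7], [3, 5], [6]].

So P = [[1, 2, 4, 7], [3, 5], [6]], Q = [[1, 3, 4, 6], [2, 7], [5]].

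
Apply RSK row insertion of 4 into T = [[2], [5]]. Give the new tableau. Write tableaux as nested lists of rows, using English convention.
4 is larger than every entry of row 1, so it is appended to row 1. The new tableau is [[2, 4], [5]].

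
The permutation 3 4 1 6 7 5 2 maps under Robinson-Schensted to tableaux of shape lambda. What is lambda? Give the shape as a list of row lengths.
Row-insert each entry into an empty tableau.

After inserting 3: P = [[3]].
After inserting 4: P = [[3, 4]].
After inserting 1: P = [[1, 4], [3]].
After inserting 6: P = [[1, 4, 6], [3]].
After inserting 7: P = [[1, 4, 6, 7], [3]].
After inserting 5: P = [[1, 4, 5, 7], [3, 6]].
After inserting 2: P = [[1, 2, 5, 7], [3, 4], [6]].

The final insertion tableau P = [[1, 2, 5, 7], [3, 4], [6]] has shape [4, 2, 1].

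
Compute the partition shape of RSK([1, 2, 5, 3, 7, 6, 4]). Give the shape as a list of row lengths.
Row-insert each entry into an empty tableau.

After inserting 1: P = [[1]].
After inserting 2: P = [[1, 2]].
After inserting 5: P = [[1, 2, 5]].
After inserting 3: P = [[1, 2, 3], [5]].
After inserting 7: P = [[1, 2, 3, 7], [5]].
After inserting 6: P = [[1, 2, 3, 6], [5, 7]].
After inserting 4: P = [[1, 2, 3, 4], [5, 6], [7]].

The final insertion tableau P = [[1, 2, 3, 4], [5, 6], [7]] has shape [4, 2, 1].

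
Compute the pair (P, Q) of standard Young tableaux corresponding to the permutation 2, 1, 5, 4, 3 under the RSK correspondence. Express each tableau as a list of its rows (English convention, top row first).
Insert each entry of the permutation into P by Schensted row insertion, recording in Q the position of each new cell.

Insert 2: appended to row 1. P = [[2]].
Insert 1: 1 bumps 2 from row 1; 2 starts row 2. P = [[1], [2]].
Insert 5: appended to row 1. P = [[1, 5], [2]].
Insert 4: 4 bumps 5 from row 1; 5 appends to row 2. P = [[1, 4], [2, 5]].
Insert 3: 3 bumps 4 from row 1; 4 bumps 5 from row 2; 5 starts row 3. P = [[1, 3], [2, 4], [5]].

So P = [[1, 3], [2, 4], [5]], Q = [[1, 3], [2, 4], [5]].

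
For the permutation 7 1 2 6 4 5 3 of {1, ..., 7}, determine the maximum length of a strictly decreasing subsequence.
4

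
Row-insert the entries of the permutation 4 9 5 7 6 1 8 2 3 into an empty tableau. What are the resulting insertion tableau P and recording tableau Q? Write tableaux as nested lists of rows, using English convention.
Insert each entry of the permutation into P by Schensted row insertion, recording in Q the position of each new cell.

Insert 4: appended to row 1. P = [[4]], Q = [[1]].
Insert 9: appended to row 1. P = [[4, 9]], Q = [[1, 2]].
Insert 5: 5 bumps 9 from row 1; 9 starts row 2. P = [[4, 5], [9]], Q = [[1, 2], [3]].
Insert 7: appended to row 1. P = [[4, 5, 7], [9]], Q = [[1, 2, 4], [3]].
Insert 6: 6 bumps 7 from row 1; 7 bumps 9 from row 2; 9 starts row 3. P = [[4, 5, 6], [7], [9]], Q = [[1, 2, 4], [3], [5]].
Insert 1: 1 bumps 4 from row 1; 4 bumps 7 from row 2; 7 bumps 9 from row 3; 9 starts row 4. P = [[1, 5, 6], [4], [7], [9]], Q = [[1, 2, 4], [3], [5], [6]].
Insert 8: appended to row 1. P = [[1, 5, 6, 8], [4], [7], [9]], Q = [[1, 2, 4, 7], [3], [5], [6]].
Insert 2: 2 bumps 5 from row 1; 5 appends to row 2. P = [[1, 2, 6, 8], [4, 5], [7], [9]], Q = [[1, 2, 4, 7], [3, 8], [5], [6]].
Insert 3: 3 bumps 6 from row 1; 6 appends to row 2. P = [[1, 2, 3, 8], [4, 5, 6], [7], [9]], Q = [[1, 2, 4, 7], [3, 8, 9], [5], [6]].

So P = [[1, 2, 3, 8], [4, 5, 6], [7], [9]], Q = [[1, 2, 4, 7], [3, 8, 9], [5], [6]].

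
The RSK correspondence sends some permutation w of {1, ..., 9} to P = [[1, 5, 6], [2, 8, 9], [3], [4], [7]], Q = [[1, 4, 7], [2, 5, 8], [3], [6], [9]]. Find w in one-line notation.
Reverse the RSK construction: for i from n down to 1, find the cell of Q containing i, remove the entry at that cell from P, and reverse-bump it up through P; the value ejected from row 1 is w(i).

Step i=9: Q has 9 at row 5, column 1; remove 7 from row 5 of P and reverse-bump: 7 enters row 4 and ejects 4; 4 enters row 3 and ejects 3; 3 enters row 2 and ejects 2; 2 enters row 1 and ejects 1. So w(9) = 1. P is now [[2, 5, 6], [3, 8, 9], [4], [7]].
Step i=8: Q has 8 at row 2, column 3; remove 9 from row 2 of P and reverse-bump: 9 enters row 1 and ejects 6. So w(8) = 6. P is now [[2, 5, 9], [3, 8], [4], [7]].
Step i=7: Q has 7 at row 1, column 3; remove that cell from P, ejecting 9. So w(7) = 9. P is now [[2, 5], [3, 8], [4], [7]].
Step i=6: Q has 6 at row 4, column 1; remove 7 from row 4 of P and reverse-bump: 7 enters row 3 and ejects 4; 4 enters row 2 and ejects 3; 3 enters row 1 and ejects 2. So w(6) = 2. P is now [[3, 5], [4, 8], [7]].
Step i=5: Q has 5 at row 2, column 2; remove 8 from row 2 of P and reverse-bump: 8 enters row 1 and ejects 5. So w(5) = 5. P is now [[3, 8], [4], [7]].
Step i=4: Q has 4 at row 1, column 2; remove that cell from P, ejecting 8. So w(4) = 8. P is now [[3], [4], [7]].
Step i=3: Q has 3 at row 3, column 1; remove 7 from row 3 of P and reverse-bump: 7 enters row 2 and ejects 4; 4 enters row 1 and ejects 3. So w(3) = 3. P is now [[4], [7]].
Step i=2: Q has 2 at row 2, column 1; remove 7 from row 2 of P and reverse-bump: 7 enters row 1 and ejects 4. So w(2) = 4. P is now [[7]].
Step i=1: Q has 1 at row 1, column 1; remove that cell from P, ejecting 7. So w(1) = 7. P is now [].

So w = 7 4 3 8 5 2 9 6 1.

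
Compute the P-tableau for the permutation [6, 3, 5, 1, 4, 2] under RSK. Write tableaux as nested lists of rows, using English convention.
Insert 6: appended to row 1. P = [[6]].
Insert 3: 3 bumps 6 from row 1; 6 starts row 2. P = [[3], [6]].
Insert 5: appended to row 1. P = [[3, 5], [6]].
Insert 1: 1 bumps 3 from row 1; 3 bumps 6 from row 2; 6 starts row 3. P = [[1, 5], [3], [6]].
Insert 4: 4 bumps 5 from row 1; 5 appends to row 2. P = [[1, 4], [3, 5], [6]].
Insert 2: 2 bumps 4 from row 1; 4 bumps 5 from row 2; 5 bumps 6 from row 3; 6 starts row 4. P = [[1, 2], [3, 4], [5], [6]].

So P = [[1, 2], [3, 4], [5], [6]].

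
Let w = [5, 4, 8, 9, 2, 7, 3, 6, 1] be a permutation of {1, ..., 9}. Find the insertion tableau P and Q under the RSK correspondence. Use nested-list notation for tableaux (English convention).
P = [[1, 3, 6], [2, 7, 9], [4, 8], [5]], Q = [[1, 3, 4], [2, 6, 8], [5, 7], [9]]

Insert each entry of the permutation into P by Schensted row insertion, recording in Q the position of each new cell.

Insert 5: appended to row 1. P = [[5]], Q = [[1]].
Insert 4: 4 bumps 5 from row 1; 5 starts row 2. P = [[4], [5]], Q = [[1], [2]].
Insert 8: appended to row 1. P = [[4, 8], [5]], Q = [[1, 3], [2]].
Insert 9: appended to row 1. P = [[4, 8, 9], [5]], Q = [[1, 3, 4], [2]].
Insert 2: 2 bumps 4 from row 1; 4 bumps 5 from row 2; 5 starts row 3. P = [[2, 8, 9], [4], [5]], Q = [[1, 3, 4], [2], [5]].
Insert 7: 7 bumps 8 from row 1; 8 appends to row 2. P = [[2, 7, 9], [4, 8], [5]], Q = [[1, 3, 4], [2, 6], [5]].
Insert 3: 3 bumps 7 from row 1; 7 bumps 8 from row 2; 8 appends to row 3. P = [[2, 3, 9], [4, 7], [5, 8]], Q = [[1, 3, 4], [2, 6], [5, 7]].
Insert 6: 6 bumps 9 from row 1; 9 appends to row 2. P = [[2, 3, 6], [4, 7, 9], [5, 8]], Q = [[1, 3, 4], [2, 6, 8], [5, 7]].
Insert 1: 1 bumps 2 from row 1; 2 bumps 4 from row 2; 4 bumps 5 from row 3; 5 starts row 4. P = [[1, 3, 6], [2, 7, 9], [4, 8], [5]], Q = [[1, 3, 4], [2, 6, 8], [5, 7], [9]].

So P = [[1, 3, 6], [2, 7, 9], [4, 8], [5]], Q = [[1, 3, 4], [2, 6, 8], [5, 7], [9]].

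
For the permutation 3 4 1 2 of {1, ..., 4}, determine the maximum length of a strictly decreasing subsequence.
2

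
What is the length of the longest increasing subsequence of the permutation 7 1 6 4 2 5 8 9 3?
5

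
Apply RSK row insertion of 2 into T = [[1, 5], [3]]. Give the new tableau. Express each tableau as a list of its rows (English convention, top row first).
In row 1, 2 replaces 5 (the leftmost entry greater than 2); 5 is bumped to row 2. 5 is appended to row 2. The new tableau is [[1, 2], [3, 5]].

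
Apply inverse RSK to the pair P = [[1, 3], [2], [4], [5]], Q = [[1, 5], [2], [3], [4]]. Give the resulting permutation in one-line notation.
5 4 2 1 3

Reverse the RSK construction: for i from n down to 1, find the cell of Q containing i, remove the entry at that cell from P, and reverse-bump it up through P; the value ejected from row 1 is w(i).

Step i=5: Q has 5 at row 1, column 2; remove that cell from P, ejecting 3. So w(5) = 3. P is now [[1], [2], [4], [5]].
Step i=4: Q has 4 at row 4, column 1; remove 5 from row 4 of P and reverse-bump: 5 enters row 3 and ejects 4; 4 enters row 2 and ejects 2; 2 enters row 1 and ejects 1. So w(4) = 1. P is now [[2], [4], [5]].
Step i=3: Q has 3 at row 3, column 1; remove 5 from row 3 of P and reverse-bump: 5 enters row 2 and ejects 4; 4 enters row 1 and ejects 2. So w(3) = 2. P is now [[4], [5]].
Step i=2: Q has 2 at row 2, column 1; remove 5 from row 2 of P and reverse-bump: 5 enters row 1 and ejects 4. So w(2) = 4. P is now [[5]].
Step i=1: Q has 1 at row 1, column 1; remove that cell from P, ejecting 5. So w(1) = 5. P is now [].

So w = 5 4 2 1 3.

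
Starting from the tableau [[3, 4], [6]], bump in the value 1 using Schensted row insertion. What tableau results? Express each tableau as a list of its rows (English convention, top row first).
[[1, 4], [3], [6]]

In row 1, 1 replaces 3 (the leftmost entry greater than 1); 3 is bumped to row 2. In row 2, 3 replaces 6 (the leftmost entry greater than 3); 6 is bumped to row 3. 6 starts a new row 3. The new tableau is [[1, 4], [3], [6]].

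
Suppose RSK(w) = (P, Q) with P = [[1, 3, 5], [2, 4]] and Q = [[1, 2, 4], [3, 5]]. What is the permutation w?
2 4 1 5 3

Reverse the RSK construction: for i from n down to 1, find the cell of Q containing i, remove the entry at that cell from P, and reverse-bump it up through P; the value ejected from row 1 is w(i).

Step i=5: Q has 5 at row 2, column 2; remove 4 from row 2 of P and reverse-bump: 4 enters row 1 and ejects 3. So w(5) = 3. P is now [[1, 4, 5], [2]].
Step i=4: Q has 4 at row 1, column 3; remove that cell from P, ejecting 5. So w(4) = 5. P is now [[1, 4], [2]].
Step i=3: Q has 3 at row 2, column 1; remove 2 from row 2 of P and reverse-bump: 2 enters row 1 and ejects 1. So w(3) = 1. P is now [[2, 4]].
Step i=2: Q has 2 at row 1, column 2; remove that cell from P, ejecting 4. So w(2) = 4. P is now [[2]].
Step i=1: Q has 1 at row 1, column 1; remove that cell from P, ejecting 2. So w(1) = 2. P is now [].

So w = 2 4 1 5 3.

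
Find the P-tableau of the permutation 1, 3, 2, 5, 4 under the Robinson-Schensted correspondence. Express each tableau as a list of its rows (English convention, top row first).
Insert 1: appended to row 1. P = [[1]].
Insert 3: appended to row 1. P = [[1, 3]].
Insert 2: 2 bumps 3 from row 1; 3 starts row 2. P = [[1, 2], [3]].
Insert 5: appended to row 1. P = [[1, 2, 5], [3]].
Insert 4: 4 bumps 5 from row 1; 5 appends to row 2. P = [[1, 2, 4], [3, 5]].

So P = [[1, 2, 4], [3, 5]].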